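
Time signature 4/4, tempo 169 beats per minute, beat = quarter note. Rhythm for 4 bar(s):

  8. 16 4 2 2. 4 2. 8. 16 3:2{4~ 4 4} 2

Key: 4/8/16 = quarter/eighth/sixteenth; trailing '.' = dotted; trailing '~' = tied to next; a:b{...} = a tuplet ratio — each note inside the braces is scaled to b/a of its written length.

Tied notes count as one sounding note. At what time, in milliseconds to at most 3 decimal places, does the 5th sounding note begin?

1. 0.0ms @ 0 + 266.272ms (3/4)
2. 266.272ms @ 3/4 + 88.757ms (1/4)
3. 355.03ms @ 1 + 355.03ms (1)
4. 710.059ms @ 2 + 710.059ms (2)
5. 1420.118ms @ 4 + 1065.089ms (3)
6. 2485.207ms @ 7 + 355.03ms (1)
7. 2840.237ms @ 8 + 1065.089ms (3)
8. 3905.325ms @ 11 + 266.272ms (3/4)
9. 4171.598ms @ 47/4 + 88.757ms (1/4)
10. 4260.355ms @ 12 + 473.373ms (4/3)
11. 4733.728ms @ 40/3 + 236.686ms (2/3)
12. 4970.414ms @ 14 + 710.059ms (2)

note 5 onset = 4b = 1420.118ms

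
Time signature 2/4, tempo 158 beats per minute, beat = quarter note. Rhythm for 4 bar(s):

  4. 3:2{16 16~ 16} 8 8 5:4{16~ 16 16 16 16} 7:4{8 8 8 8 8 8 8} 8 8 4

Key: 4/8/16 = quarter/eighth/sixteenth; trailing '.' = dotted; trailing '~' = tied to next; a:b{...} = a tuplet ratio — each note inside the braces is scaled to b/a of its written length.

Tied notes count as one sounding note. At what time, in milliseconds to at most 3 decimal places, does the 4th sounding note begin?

note 4 onset = 2b = 759.494ms

1. 0.0ms @ 0 + 569.62ms (3/2)
2. 569.62ms @ 3/2 + 63.291ms (1/6)
3. 632.911ms @ 5/3 + 126.582ms (1/3)
4. 759.494ms @ 2 + 189.873ms (1/2)
5. 949.367ms @ 5/2 + 189.873ms (1/2)
6. 1139.241ms @ 3 + 151.899ms (2/5)
7. 1291.139ms @ 17/5 + 75.949ms (1/5)
8. 1367.089ms @ 18/5 + 75.949ms (1/5)
9. 1443.038ms @ 19/5 + 75.949ms (1/5)
10. 1518.987ms @ 4 + 108.499ms (2/7)
11. 1627.486ms @ 30/7 + 108.499ms (2/7)
12. 1735.986ms @ 32/7 + 108.499ms (2/7)
13. 1844.485ms @ 34/7 + 108.499ms (2/7)
14. 1952.984ms @ 36/7 + 108.499ms (2/7)
15. 2061.483ms @ 38/7 + 108.499ms (2/7)
16. 2169.982ms @ 40/7 + 108.499ms (2/7)
17. 2278.481ms @ 6 + 189.873ms (1/2)
18. 2468.354ms @ 13/2 + 189.873ms (1/2)
19. 2658.228ms @ 7 + 379.747ms (1)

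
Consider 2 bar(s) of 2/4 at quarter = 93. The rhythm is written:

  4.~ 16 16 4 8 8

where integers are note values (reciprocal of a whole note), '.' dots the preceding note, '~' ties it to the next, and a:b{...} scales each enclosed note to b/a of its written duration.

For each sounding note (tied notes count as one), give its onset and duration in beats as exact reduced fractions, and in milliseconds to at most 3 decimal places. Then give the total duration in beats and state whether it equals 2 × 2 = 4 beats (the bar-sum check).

1) 0.0ms=0b +1129.032ms=7/4b
2) 1129.032ms=7/4b +161.29ms=1/4b
3) 1290.323ms=2b +645.161ms=1b
4) 1935.484ms=3b +322.581ms=1/2b
5) 2258.065ms=7/2b +322.581ms=1/2b
Σ=4b of 4 (93bpm 2/4) — PASS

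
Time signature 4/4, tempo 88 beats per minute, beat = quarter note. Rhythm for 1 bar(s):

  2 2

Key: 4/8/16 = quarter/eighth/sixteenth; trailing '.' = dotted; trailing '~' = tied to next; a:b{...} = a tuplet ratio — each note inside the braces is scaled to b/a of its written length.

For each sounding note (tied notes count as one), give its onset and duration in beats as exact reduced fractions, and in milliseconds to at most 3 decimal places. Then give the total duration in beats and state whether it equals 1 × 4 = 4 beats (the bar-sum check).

1) 0.0ms=0b +1363.636ms=2b
2) 1363.636ms=2b +1363.636ms=2b
Σ=4b of 4 (88bpm 4/4) — PASS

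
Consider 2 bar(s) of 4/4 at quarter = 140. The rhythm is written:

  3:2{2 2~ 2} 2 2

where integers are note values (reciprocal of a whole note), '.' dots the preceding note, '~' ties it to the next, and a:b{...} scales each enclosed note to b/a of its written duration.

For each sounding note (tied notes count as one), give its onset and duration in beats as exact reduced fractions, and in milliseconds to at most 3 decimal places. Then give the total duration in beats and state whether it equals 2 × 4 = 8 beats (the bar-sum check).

1) 0.0ms=0b +571.429ms=4/3b
2) 571.429ms=4/3b +1142.857ms=8/3b
3) 1714.286ms=4b +857.143ms=2b
4) 2571.429ms=6b +857.143ms=2b
Σ=8b of 8 (140bpm 4/4) — PASS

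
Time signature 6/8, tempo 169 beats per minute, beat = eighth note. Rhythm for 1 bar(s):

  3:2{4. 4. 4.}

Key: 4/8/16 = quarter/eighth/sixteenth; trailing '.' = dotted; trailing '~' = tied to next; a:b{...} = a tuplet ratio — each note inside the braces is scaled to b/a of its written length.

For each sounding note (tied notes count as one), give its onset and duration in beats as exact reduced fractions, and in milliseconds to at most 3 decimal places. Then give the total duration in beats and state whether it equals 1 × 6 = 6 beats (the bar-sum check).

1) 0.0ms=0b +710.059ms=2b
2) 710.059ms=2b +710.059ms=2b
3) 1420.118ms=4b +710.059ms=2b
Σ=6b of 6 (169bpm 6/8) — PASS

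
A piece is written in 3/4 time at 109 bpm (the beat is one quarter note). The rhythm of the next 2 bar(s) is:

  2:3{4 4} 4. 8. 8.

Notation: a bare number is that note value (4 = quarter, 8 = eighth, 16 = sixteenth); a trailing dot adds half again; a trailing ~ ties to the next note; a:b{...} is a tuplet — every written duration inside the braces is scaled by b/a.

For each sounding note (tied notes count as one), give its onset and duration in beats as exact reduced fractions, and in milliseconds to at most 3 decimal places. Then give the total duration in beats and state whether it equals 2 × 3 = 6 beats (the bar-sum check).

1) 0.0ms=0b +825.688ms=3/2b
2) 825.688ms=3/2b +825.688ms=3/2b
3) 1651.376ms=3b +825.688ms=3/2b
4) 2477.064ms=9/2b +412.844ms=3/4b
5) 2889.908ms=21/4b +412.844ms=3/4b
Σ=6b of 6 (109bpm 3/4) — PASS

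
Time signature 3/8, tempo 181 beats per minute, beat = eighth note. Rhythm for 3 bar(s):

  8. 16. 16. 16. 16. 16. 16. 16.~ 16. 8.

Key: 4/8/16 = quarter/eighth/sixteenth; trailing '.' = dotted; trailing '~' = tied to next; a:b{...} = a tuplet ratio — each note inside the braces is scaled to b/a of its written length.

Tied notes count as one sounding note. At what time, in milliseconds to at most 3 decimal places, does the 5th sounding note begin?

note 5 onset = 15/4b = 1243.094ms

1. 0.0ms @ 0 + 497.238ms (3/2)
2. 497.238ms @ 3/2 + 248.619ms (3/4)
3. 745.856ms @ 9/4 + 248.619ms (3/4)
4. 994.475ms @ 3 + 248.619ms (3/4)
5. 1243.094ms @ 15/4 + 248.619ms (3/4)
6. 1491.713ms @ 9/2 + 248.619ms (3/4)
7. 1740.331ms @ 21/4 + 248.619ms (3/4)
8. 1988.95ms @ 6 + 497.238ms (3/2)
9. 2486.188ms @ 15/2 + 497.238ms (3/2)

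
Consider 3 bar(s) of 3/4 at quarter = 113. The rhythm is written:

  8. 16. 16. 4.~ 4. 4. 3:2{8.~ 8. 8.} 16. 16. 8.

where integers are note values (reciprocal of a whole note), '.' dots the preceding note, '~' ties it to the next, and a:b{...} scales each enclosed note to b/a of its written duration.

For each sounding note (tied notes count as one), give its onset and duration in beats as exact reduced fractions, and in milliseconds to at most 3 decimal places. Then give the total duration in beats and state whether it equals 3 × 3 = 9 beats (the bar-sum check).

1) 0.0ms=0b +398.23ms=3/4b
2) 398.23ms=3/4b +199.115ms=3/8b
3) 597.345ms=9/8b +199.115ms=3/8b
4) 796.46ms=3/2b +1592.92ms=3b
5) 2389.381ms=9/2b +796.46ms=3/2b
6) 3185.841ms=6b +530.973ms=1b
7) 3716.814ms=7b +265.487ms=1/2b
8) 3982.301ms=15/2b +199.115ms=3/8b
9) 4181.416ms=63/8b +199.115ms=3/8b
10) 4380.531ms=33/4b +398.23ms=3/4b
Σ=9b of 9 (113bpm 3/4) — PASS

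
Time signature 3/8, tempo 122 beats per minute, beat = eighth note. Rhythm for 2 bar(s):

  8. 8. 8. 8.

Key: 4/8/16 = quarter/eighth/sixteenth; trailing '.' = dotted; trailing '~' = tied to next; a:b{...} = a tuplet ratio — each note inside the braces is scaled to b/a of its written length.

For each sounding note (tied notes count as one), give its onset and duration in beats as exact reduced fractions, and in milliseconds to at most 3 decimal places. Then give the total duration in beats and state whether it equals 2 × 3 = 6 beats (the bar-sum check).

1) 0.0ms=0b +737.705ms=3/2b
2) 737.705ms=3/2b +737.705ms=3/2b
3) 1475.41ms=3b +737.705ms=3/2b
4) 2213.115ms=9/2b +737.705ms=3/2b
Σ=6b of 6 (122bpm 3/8) — PASS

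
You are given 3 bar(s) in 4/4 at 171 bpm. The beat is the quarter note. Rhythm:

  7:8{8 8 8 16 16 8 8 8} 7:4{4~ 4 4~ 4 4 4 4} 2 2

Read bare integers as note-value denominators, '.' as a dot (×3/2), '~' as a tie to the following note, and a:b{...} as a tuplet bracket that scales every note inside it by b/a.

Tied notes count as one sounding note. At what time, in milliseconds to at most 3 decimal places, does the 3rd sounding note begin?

1. 0.0ms @ 0 + 200.501ms (4/7)
2. 200.501ms @ 4/7 + 200.501ms (4/7)
3. 401.003ms @ 8/7 + 200.501ms (4/7)
4. 601.504ms @ 12/7 + 100.251ms (2/7)
5. 701.754ms @ 2 + 100.251ms (2/7)
6. 802.005ms @ 16/7 + 200.501ms (4/7)
7. 1002.506ms @ 20/7 + 200.501ms (4/7)
8. 1203.008ms @ 24/7 + 200.501ms (4/7)
9. 1403.509ms @ 4 + 401.003ms (8/7)
10. 1804.511ms @ 36/7 + 401.003ms (8/7)
11. 2205.514ms @ 44/7 + 200.501ms (4/7)
12. 2406.015ms @ 48/7 + 200.501ms (4/7)
13. 2606.516ms @ 52/7 + 200.501ms (4/7)
14. 2807.018ms @ 8 + 701.754ms (2)
15. 3508.772ms @ 10 + 701.754ms (2)

note 3 onset = 8/7b = 401.003ms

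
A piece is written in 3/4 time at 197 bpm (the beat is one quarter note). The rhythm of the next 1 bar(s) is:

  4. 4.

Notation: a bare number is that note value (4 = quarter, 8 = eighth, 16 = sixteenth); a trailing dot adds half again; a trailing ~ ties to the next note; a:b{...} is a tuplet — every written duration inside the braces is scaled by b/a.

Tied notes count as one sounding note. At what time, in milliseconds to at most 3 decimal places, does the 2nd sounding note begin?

note 2 onset = 3/2b = 456.853ms

1. 0.0ms @ 0 + 456.853ms (3/2)
2. 456.853ms @ 3/2 + 456.853ms (3/2)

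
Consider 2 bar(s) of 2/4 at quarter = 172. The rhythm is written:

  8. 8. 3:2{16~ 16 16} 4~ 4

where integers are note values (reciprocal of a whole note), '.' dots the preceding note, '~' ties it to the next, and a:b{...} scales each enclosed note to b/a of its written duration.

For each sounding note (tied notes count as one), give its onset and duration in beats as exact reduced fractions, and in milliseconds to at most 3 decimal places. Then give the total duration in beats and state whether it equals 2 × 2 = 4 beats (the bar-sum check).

1) 0.0ms=0b +261.628ms=3/4b
2) 261.628ms=3/4b +261.628ms=3/4b
3) 523.256ms=3/2b +116.279ms=1/3b
4) 639.535ms=11/6b +58.14ms=1/6b
5) 697.674ms=2b +697.674ms=2b
Σ=4b of 4 (172bpm 2/4) — PASS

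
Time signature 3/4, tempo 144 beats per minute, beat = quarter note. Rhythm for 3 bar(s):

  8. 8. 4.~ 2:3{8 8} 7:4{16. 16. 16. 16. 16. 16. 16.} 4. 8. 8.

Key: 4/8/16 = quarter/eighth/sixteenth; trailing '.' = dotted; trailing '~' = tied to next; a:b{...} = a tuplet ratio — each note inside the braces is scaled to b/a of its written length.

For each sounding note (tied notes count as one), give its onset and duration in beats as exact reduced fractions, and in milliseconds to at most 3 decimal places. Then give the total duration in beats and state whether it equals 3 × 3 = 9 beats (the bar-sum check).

1) 0.0ms=0b +312.5ms=3/4b
2) 312.5ms=3/4b +312.5ms=3/4b
3) 625.0ms=3/2b +937.5ms=9/4b
4) 1562.5ms=15/4b +312.5ms=3/4b
5) 1875.0ms=9/2b +89.286ms=3/14b
6) 1964.286ms=33/7b +89.286ms=3/14b
7) 2053.571ms=69/14b +89.286ms=3/14b
8) 2142.857ms=36/7b +89.286ms=3/14b
9) 2232.143ms=75/14b +89.286ms=3/14b
10) 2321.429ms=39/7b +89.286ms=3/14b
11) 2410.714ms=81/14b +89.286ms=3/14b
12) 2500.0ms=6b +625.0ms=3/2b
13) 3125.0ms=15/2b +312.5ms=3/4b
14) 3437.5ms=33/4b +312.5ms=3/4b
Σ=9b of 9 (144bpm 3/4) — PASS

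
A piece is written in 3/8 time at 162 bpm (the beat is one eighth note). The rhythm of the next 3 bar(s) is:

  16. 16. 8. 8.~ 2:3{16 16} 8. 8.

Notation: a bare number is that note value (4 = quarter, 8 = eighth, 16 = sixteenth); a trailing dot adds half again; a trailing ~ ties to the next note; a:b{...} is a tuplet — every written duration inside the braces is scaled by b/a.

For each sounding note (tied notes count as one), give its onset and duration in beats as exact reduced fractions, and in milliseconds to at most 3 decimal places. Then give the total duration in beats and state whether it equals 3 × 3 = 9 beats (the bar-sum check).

1) 0.0ms=0b +277.778ms=3/4b
2) 277.778ms=3/4b +277.778ms=3/4b
3) 555.556ms=3/2b +555.556ms=3/2b
4) 1111.111ms=3b +833.333ms=9/4b
5) 1944.444ms=21/4b +277.778ms=3/4b
6) 2222.222ms=6b +555.556ms=3/2b
7) 2777.778ms=15/2b +555.556ms=3/2b
Σ=9b of 9 (162bpm 3/8) — PASS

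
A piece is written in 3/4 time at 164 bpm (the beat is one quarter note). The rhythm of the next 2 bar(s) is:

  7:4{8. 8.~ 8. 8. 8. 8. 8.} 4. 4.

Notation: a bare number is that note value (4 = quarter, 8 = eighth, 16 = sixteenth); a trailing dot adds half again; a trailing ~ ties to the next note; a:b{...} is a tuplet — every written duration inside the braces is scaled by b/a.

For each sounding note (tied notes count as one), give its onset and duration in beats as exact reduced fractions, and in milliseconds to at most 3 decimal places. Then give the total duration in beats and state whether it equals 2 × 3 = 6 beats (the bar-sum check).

1) 0.0ms=0b +156.794ms=3/7b
2) 156.794ms=3/7b +313.589ms=6/7b
3) 470.383ms=9/7b +156.794ms=3/7b
4) 627.178ms=12/7b +156.794ms=3/7b
5) 783.972ms=15/7b +156.794ms=3/7b
6) 940.767ms=18/7b +156.794ms=3/7b
7) 1097.561ms=3b +548.78ms=3/2b
8) 1646.341ms=9/2b +548.78ms=3/2b
Σ=6b of 6 (164bpm 3/4) — PASS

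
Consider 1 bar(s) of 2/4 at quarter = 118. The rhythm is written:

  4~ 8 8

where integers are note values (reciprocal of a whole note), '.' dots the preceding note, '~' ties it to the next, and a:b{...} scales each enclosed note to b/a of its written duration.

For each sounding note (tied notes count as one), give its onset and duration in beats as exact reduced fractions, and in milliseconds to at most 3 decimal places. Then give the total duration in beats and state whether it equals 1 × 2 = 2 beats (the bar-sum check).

1) 0.0ms=0b +762.712ms=3/2b
2) 762.712ms=3/2b +254.237ms=1/2b
Σ=2b of 2 (118bpm 2/4) — PASS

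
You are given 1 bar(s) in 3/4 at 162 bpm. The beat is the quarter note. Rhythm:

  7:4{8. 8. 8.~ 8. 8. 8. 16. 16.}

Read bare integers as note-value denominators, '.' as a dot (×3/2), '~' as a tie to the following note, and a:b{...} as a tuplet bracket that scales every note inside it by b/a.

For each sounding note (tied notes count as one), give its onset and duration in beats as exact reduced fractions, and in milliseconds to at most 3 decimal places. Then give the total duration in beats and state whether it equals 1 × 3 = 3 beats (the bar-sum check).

1) 0.0ms=0b +158.73ms=3/7b
2) 158.73ms=3/7b +158.73ms=3/7b
3) 317.46ms=6/7b +317.46ms=6/7b
4) 634.921ms=12/7b +158.73ms=3/7b
5) 793.651ms=15/7b +158.73ms=3/7b
6) 952.381ms=18/7b +79.365ms=3/14b
7) 1031.746ms=39/14b +79.365ms=3/14b
Σ=3b of 3 (162bpm 3/4) — PASS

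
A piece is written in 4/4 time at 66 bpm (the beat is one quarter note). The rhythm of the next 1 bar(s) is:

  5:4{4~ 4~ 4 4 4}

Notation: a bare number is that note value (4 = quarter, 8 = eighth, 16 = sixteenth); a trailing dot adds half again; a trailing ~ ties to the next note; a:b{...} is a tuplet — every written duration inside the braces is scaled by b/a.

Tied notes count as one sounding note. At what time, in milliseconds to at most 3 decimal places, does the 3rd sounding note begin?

note 3 onset = 16/5b = 2909.091ms

1. 0.0ms @ 0 + 2181.818ms (12/5)
2. 2181.818ms @ 12/5 + 727.273ms (4/5)
3. 2909.091ms @ 16/5 + 727.273ms (4/5)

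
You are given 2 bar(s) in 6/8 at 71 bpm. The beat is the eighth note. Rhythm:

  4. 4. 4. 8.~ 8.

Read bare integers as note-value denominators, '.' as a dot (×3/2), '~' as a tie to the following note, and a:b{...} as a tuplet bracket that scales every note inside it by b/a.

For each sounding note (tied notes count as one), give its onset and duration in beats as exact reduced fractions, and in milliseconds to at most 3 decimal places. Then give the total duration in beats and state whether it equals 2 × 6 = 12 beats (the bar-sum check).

1) 0.0ms=0b +2535.211ms=3b
2) 2535.211ms=3b +2535.211ms=3b
3) 5070.423ms=6b +2535.211ms=3b
4) 7605.634ms=9b +2535.211ms=3b
Σ=12b of 12 (71bpm 6/8) — PASS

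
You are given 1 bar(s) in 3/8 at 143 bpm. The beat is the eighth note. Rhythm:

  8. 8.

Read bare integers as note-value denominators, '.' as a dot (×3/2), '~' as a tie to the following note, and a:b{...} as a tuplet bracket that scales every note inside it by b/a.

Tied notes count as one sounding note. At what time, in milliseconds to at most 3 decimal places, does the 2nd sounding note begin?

note 2 onset = 3/2b = 629.371ms

1. 0.0ms @ 0 + 629.371ms (3/2)
2. 629.371ms @ 3/2 + 629.371ms (3/2)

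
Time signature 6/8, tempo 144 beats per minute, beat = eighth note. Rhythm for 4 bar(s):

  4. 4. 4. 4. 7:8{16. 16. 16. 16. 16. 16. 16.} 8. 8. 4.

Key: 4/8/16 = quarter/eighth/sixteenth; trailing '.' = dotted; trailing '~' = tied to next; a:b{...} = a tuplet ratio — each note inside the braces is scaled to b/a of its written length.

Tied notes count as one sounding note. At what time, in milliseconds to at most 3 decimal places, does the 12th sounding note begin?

1. 0.0ms @ 0 + 1250.0ms (3)
2. 1250.0ms @ 3 + 1250.0ms (3)
3. 2500.0ms @ 6 + 1250.0ms (3)
4. 3750.0ms @ 9 + 1250.0ms (3)
5. 5000.0ms @ 12 + 357.143ms (6/7)
6. 5357.143ms @ 90/7 + 357.143ms (6/7)
7. 5714.286ms @ 96/7 + 357.143ms (6/7)
8. 6071.429ms @ 102/7 + 357.143ms (6/7)
9. 6428.571ms @ 108/7 + 357.143ms (6/7)
10. 6785.714ms @ 114/7 + 357.143ms (6/7)
11. 7142.857ms @ 120/7 + 357.143ms (6/7)
12. 7500.0ms @ 18 + 625.0ms (3/2)
13. 8125.0ms @ 39/2 + 625.0ms (3/2)
14. 8750.0ms @ 21 + 1250.0ms (3)

note 12 onset = 18b = 7500.0ms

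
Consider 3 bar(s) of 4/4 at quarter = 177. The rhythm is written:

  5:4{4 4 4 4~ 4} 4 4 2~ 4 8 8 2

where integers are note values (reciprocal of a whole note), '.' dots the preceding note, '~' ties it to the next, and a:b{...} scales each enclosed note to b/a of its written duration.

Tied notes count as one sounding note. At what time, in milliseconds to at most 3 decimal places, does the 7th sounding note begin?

1. 0.0ms @ 0 + 271.186ms (4/5)
2. 271.186ms @ 4/5 + 271.186ms (4/5)
3. 542.373ms @ 8/5 + 271.186ms (4/5)
4. 813.559ms @ 12/5 + 542.373ms (8/5)
5. 1355.932ms @ 4 + 338.983ms (1)
6. 1694.915ms @ 5 + 338.983ms (1)
7. 2033.898ms @ 6 + 1016.949ms (3)
8. 3050.847ms @ 9 + 169.492ms (1/2)
9. 3220.339ms @ 19/2 + 169.492ms (1/2)
10. 3389.831ms @ 10 + 677.966ms (2)

note 7 onset = 6b = 2033.898ms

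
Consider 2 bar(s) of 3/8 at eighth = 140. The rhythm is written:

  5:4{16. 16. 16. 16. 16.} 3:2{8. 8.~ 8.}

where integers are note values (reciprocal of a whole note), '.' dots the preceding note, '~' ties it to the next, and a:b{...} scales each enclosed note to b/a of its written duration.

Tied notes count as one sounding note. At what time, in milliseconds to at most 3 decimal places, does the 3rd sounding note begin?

1. 0.0ms @ 0 + 257.143ms (3/5)
2. 257.143ms @ 3/5 + 257.143ms (3/5)
3. 514.286ms @ 6/5 + 257.143ms (3/5)
4. 771.429ms @ 9/5 + 257.143ms (3/5)
5. 1028.571ms @ 12/5 + 257.143ms (3/5)
6. 1285.714ms @ 3 + 428.571ms (1)
7. 1714.286ms @ 4 + 857.143ms (2)

note 3 onset = 6/5b = 514.286ms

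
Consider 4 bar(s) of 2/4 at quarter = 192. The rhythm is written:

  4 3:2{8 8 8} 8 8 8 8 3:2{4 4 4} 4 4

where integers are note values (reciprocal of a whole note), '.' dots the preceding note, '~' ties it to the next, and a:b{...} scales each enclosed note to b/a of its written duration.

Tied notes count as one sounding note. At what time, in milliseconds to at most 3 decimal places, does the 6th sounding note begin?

note 6 onset = 5/2b = 781.25ms

1. 0.0ms @ 0 + 312.5ms (1)
2. 312.5ms @ 1 + 104.167ms (1/3)
3. 416.667ms @ 4/3 + 104.167ms (1/3)
4. 520.833ms @ 5/3 + 104.167ms (1/3)
5. 625.0ms @ 2 + 156.25ms (1/2)
6. 781.25ms @ 5/2 + 156.25ms (1/2)
7. 937.5ms @ 3 + 156.25ms (1/2)
8. 1093.75ms @ 7/2 + 156.25ms (1/2)
9. 1250.0ms @ 4 + 208.333ms (2/3)
10. 1458.333ms @ 14/3 + 208.333ms (2/3)
11. 1666.667ms @ 16/3 + 208.333ms (2/3)
12. 1875.0ms @ 6 + 312.5ms (1)
13. 2187.5ms @ 7 + 312.5ms (1)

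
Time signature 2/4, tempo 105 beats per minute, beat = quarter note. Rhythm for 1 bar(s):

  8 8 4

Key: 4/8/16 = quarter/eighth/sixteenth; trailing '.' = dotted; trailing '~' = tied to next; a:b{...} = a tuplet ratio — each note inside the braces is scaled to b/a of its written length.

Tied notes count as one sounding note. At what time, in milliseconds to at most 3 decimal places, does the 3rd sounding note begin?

1. 0.0ms @ 0 + 285.714ms (1/2)
2. 285.714ms @ 1/2 + 285.714ms (1/2)
3. 571.429ms @ 1 + 571.429ms (1)

note 3 onset = 1b = 571.429ms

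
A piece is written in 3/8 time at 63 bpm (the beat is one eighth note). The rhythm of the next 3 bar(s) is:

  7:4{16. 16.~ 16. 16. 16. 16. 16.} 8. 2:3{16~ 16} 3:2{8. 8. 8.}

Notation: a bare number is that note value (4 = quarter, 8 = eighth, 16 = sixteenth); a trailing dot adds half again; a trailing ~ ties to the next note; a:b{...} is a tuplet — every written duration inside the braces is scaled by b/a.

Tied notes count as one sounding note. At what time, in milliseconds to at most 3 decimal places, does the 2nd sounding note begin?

1. 0.0ms @ 0 + 408.163ms (3/7)
2. 408.163ms @ 3/7 + 816.327ms (6/7)
3. 1224.49ms @ 9/7 + 408.163ms (3/7)
4. 1632.653ms @ 12/7 + 408.163ms (3/7)
5. 2040.816ms @ 15/7 + 408.163ms (3/7)
6. 2448.98ms @ 18/7 + 408.163ms (3/7)
7. 2857.143ms @ 3 + 1428.571ms (3/2)
8. 4285.714ms @ 9/2 + 1428.571ms (3/2)
9. 5714.286ms @ 6 + 952.381ms (1)
10. 6666.667ms @ 7 + 952.381ms (1)
11. 7619.048ms @ 8 + 952.381ms (1)

note 2 onset = 3/7b = 408.163ms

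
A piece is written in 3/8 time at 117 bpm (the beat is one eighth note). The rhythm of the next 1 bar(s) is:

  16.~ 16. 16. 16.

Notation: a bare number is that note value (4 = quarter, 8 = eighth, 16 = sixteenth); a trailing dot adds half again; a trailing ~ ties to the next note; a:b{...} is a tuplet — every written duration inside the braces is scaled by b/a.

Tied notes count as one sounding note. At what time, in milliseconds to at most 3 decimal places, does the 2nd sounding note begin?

note 2 onset = 3/2b = 769.231ms

1. 0.0ms @ 0 + 769.231ms (3/2)
2. 769.231ms @ 3/2 + 384.615ms (3/4)
3. 1153.846ms @ 9/4 + 384.615ms (3/4)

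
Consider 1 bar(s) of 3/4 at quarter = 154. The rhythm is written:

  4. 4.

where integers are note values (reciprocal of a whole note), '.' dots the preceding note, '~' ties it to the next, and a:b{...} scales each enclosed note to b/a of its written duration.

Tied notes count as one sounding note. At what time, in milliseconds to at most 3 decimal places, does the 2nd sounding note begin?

1. 0.0ms @ 0 + 584.416ms (3/2)
2. 584.416ms @ 3/2 + 584.416ms (3/2)

note 2 onset = 3/2b = 584.416ms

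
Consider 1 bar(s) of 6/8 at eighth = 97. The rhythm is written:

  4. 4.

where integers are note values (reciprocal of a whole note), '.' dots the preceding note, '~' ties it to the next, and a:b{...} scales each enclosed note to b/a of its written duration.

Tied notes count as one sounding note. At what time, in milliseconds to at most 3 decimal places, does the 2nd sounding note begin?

note 2 onset = 3b = 1855.67ms

1. 0.0ms @ 0 + 1855.67ms (3)
2. 1855.67ms @ 3 + 1855.67ms (3)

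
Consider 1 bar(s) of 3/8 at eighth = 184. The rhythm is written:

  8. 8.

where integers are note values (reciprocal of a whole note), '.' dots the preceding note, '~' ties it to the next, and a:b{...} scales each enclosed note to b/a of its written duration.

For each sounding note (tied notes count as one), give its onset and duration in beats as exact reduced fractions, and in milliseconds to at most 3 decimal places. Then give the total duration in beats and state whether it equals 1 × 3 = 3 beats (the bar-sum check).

1) 0.0ms=0b +489.13ms=3/2b
2) 489.13ms=3/2b +489.13ms=3/2b
Σ=3b of 3 (184bpm 3/8) — PASS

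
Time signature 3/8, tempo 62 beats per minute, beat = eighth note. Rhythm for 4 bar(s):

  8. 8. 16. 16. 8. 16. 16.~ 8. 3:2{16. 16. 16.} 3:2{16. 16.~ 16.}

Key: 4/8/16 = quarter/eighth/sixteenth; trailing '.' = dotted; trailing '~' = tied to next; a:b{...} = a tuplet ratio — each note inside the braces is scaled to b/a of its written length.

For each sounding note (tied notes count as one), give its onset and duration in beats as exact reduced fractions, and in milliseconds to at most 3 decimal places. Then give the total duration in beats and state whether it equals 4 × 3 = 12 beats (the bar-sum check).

1) 0.0ms=0b +1451.613ms=3/2b
2) 1451.613ms=3/2b +1451.613ms=3/2b
3) 2903.226ms=3b +725.806ms=3/4b
4) 3629.032ms=15/4b +725.806ms=3/4b
5) 4354.839ms=9/2b +1451.613ms=3/2b
6) 5806.452ms=6b +725.806ms=3/4b
7) 6532.258ms=27/4b +2177.419ms=9/4b
8) 8709.677ms=9b +483.871ms=1/2b
9) 9193.548ms=19/2b +483.871ms=1/2b
10) 9677.419ms=10b +483.871ms=1/2b
11) 10161.29ms=21/2b +483.871ms=1/2b
12) 10645.161ms=11b +967.742ms=1b
Σ=12b of 12 (62bpm 3/8) — PASS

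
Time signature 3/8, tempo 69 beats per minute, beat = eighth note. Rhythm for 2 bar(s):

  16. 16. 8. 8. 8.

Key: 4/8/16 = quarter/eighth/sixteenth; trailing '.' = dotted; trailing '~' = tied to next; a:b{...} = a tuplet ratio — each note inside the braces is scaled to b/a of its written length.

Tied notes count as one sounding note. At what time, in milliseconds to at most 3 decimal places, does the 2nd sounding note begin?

note 2 onset = 3/4b = 652.174ms

1. 0.0ms @ 0 + 652.174ms (3/4)
2. 652.174ms @ 3/4 + 652.174ms (3/4)
3. 1304.348ms @ 3/2 + 1304.348ms (3/2)
4. 2608.696ms @ 3 + 1304.348ms (3/2)
5. 3913.043ms @ 9/2 + 1304.348ms (3/2)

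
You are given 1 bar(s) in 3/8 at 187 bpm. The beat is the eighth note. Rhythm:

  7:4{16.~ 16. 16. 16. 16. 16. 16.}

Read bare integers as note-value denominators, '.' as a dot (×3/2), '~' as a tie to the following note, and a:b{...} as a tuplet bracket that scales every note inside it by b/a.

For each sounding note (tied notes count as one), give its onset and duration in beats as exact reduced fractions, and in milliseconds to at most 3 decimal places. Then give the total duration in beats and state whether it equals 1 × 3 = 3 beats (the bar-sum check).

1) 0.0ms=0b +275.019ms=6/7b
2) 275.019ms=6/7b +137.51ms=3/7b
3) 412.529ms=9/7b +137.51ms=3/7b
4) 550.038ms=12/7b +137.51ms=3/7b
5) 687.548ms=15/7b +137.51ms=3/7b
6) 825.057ms=18/7b +137.51ms=3/7b
Σ=3b of 3 (187bpm 3/8) — PASS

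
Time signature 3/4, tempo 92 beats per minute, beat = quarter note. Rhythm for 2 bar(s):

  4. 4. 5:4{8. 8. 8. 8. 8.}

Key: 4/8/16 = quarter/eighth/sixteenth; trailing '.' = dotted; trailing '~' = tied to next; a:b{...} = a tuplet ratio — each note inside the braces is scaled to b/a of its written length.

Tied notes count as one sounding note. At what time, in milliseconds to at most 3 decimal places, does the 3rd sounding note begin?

note 3 onset = 3b = 1956.522ms

1. 0.0ms @ 0 + 978.261ms (3/2)
2. 978.261ms @ 3/2 + 978.261ms (3/2)
3. 1956.522ms @ 3 + 391.304ms (3/5)
4. 2347.826ms @ 18/5 + 391.304ms (3/5)
5. 2739.13ms @ 21/5 + 391.304ms (3/5)
6. 3130.435ms @ 24/5 + 391.304ms (3/5)
7. 3521.739ms @ 27/5 + 391.304ms (3/5)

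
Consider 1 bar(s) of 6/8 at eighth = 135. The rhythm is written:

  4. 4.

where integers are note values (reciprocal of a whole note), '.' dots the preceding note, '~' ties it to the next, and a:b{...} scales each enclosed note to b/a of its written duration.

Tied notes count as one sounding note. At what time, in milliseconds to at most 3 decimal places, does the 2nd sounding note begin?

1. 0.0ms @ 0 + 1333.333ms (3)
2. 1333.333ms @ 3 + 1333.333ms (3)

note 2 onset = 3b = 1333.333ms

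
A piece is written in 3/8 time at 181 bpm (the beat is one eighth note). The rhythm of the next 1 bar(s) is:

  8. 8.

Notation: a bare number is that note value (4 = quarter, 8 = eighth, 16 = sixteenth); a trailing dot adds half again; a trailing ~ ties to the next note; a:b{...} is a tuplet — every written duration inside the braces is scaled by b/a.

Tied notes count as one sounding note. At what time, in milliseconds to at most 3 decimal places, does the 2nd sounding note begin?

1. 0.0ms @ 0 + 497.238ms (3/2)
2. 497.238ms @ 3/2 + 497.238ms (3/2)

note 2 onset = 3/2b = 497.238ms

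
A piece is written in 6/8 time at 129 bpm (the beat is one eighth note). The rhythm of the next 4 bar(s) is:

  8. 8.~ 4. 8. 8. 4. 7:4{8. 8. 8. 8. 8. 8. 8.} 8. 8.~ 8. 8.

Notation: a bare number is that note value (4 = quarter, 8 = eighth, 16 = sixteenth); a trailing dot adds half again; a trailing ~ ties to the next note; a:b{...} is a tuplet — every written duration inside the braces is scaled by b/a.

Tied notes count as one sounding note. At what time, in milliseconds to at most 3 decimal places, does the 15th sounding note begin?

1. 0.0ms @ 0 + 697.674ms (3/2)
2. 697.674ms @ 3/2 + 2093.023ms (9/2)
3. 2790.698ms @ 6 + 697.674ms (3/2)
4. 3488.372ms @ 15/2 + 697.674ms (3/2)
5. 4186.047ms @ 9 + 1395.349ms (3)
6. 5581.395ms @ 12 + 398.671ms (6/7)
7. 5980.066ms @ 90/7 + 398.671ms (6/7)
8. 6378.738ms @ 96/7 + 398.671ms (6/7)
9. 6777.409ms @ 102/7 + 398.671ms (6/7)
10. 7176.08ms @ 108/7 + 398.671ms (6/7)
11. 7574.751ms @ 114/7 + 398.671ms (6/7)
12. 7973.422ms @ 120/7 + 398.671ms (6/7)
13. 8372.093ms @ 18 + 697.674ms (3/2)
14. 9069.767ms @ 39/2 + 1395.349ms (3)
15. 10465.116ms @ 45/2 + 697.674ms (3/2)

note 15 onset = 45/2b = 10465.116ms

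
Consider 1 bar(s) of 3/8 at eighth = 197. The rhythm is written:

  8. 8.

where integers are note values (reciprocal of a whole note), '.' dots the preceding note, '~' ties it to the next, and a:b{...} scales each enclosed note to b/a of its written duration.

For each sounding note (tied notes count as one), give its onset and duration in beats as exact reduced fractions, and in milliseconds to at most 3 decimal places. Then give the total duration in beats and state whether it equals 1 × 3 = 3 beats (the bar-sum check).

1) 0.0ms=0b +456.853ms=3/2b
2) 456.853ms=3/2b +456.853ms=3/2b
Σ=3b of 3 (197bpm 3/8) — PASS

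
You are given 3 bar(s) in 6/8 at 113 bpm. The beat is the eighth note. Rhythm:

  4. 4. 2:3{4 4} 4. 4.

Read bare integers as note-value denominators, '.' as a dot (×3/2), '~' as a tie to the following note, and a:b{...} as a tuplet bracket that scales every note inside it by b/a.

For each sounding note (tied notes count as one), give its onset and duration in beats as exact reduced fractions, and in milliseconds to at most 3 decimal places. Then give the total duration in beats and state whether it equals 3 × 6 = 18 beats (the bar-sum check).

1) 0.0ms=0b +1592.92ms=3b
2) 1592.92ms=3b +1592.92ms=3b
3) 3185.841ms=6b +1592.92ms=3b
4) 4778.761ms=9b +1592.92ms=3b
5) 6371.681ms=12b +1592.92ms=3b
6) 7964.602ms=15b +1592.92ms=3b
Σ=18b of 18 (113bpm 6/8) — PASS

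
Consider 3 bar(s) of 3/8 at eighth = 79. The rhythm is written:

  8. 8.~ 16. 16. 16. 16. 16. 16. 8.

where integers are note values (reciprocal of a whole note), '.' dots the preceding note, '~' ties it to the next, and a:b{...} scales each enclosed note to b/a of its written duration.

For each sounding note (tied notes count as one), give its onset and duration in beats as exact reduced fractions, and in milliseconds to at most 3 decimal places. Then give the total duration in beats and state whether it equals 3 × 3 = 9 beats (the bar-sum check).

1) 0.0ms=0b +1139.241ms=3/2b
2) 1139.241ms=3/2b +1708.861ms=9/4b
3) 2848.101ms=15/4b +569.62ms=3/4b
4) 3417.722ms=9/2b +569.62ms=3/4b
5) 3987.342ms=21/4b +569.62ms=3/4b
6) 4556.962ms=6b +569.62ms=3/4b
7) 5126.582ms=27/4b +569.62ms=3/4b
8) 5696.203ms=15/2b +1139.241ms=3/2b
Σ=9b of 9 (79bpm 3/8) — PASS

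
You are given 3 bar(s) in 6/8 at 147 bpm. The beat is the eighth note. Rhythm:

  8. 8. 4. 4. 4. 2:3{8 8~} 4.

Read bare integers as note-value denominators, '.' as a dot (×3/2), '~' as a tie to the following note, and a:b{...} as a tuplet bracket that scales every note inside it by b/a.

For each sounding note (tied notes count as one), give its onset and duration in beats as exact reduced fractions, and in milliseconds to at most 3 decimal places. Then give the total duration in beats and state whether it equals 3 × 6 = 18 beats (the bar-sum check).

1) 0.0ms=0b +612.245ms=3/2b
2) 612.245ms=3/2b +612.245ms=3/2b
3) 1224.49ms=3b +1224.49ms=3b
4) 2448.98ms=6b +1224.49ms=3b
5) 3673.469ms=9b +1224.49ms=3b
6) 4897.959ms=12b +612.245ms=3/2b
7) 5510.204ms=27/2b +1836.735ms=9/2b
Σ=18b of 18 (147bpm 6/8) — PASS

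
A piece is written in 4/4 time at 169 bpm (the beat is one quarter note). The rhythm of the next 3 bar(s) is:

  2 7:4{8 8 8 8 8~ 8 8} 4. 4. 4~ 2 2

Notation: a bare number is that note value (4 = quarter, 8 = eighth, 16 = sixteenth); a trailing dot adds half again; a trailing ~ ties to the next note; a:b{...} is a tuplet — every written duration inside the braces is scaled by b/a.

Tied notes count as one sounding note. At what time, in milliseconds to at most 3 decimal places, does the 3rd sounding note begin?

1. 0.0ms @ 0 + 710.059ms (2)
2. 710.059ms @ 2 + 101.437ms (2/7)
3. 811.496ms @ 16/7 + 101.437ms (2/7)
4. 912.933ms @ 18/7 + 101.437ms (2/7)
5. 1014.37ms @ 20/7 + 101.437ms (2/7)
6. 1115.807ms @ 22/7 + 202.874ms (4/7)
7. 1318.681ms @ 26/7 + 101.437ms (2/7)
8. 1420.118ms @ 4 + 532.544ms (3/2)
9. 1952.663ms @ 11/2 + 532.544ms (3/2)
10. 2485.207ms @ 7 + 1065.089ms (3)
11. 3550.296ms @ 10 + 710.059ms (2)

note 3 onset = 16/7b = 811.496ms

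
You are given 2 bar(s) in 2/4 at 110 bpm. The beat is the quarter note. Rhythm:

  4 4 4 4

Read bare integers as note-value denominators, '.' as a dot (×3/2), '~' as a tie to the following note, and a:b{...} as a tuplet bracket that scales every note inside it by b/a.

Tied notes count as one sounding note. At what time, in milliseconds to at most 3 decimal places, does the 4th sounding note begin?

1. 0.0ms @ 0 + 545.455ms (1)
2. 545.455ms @ 1 + 545.455ms (1)
3. 1090.909ms @ 2 + 545.455ms (1)
4. 1636.364ms @ 3 + 545.455ms (1)

note 4 onset = 3b = 1636.364ms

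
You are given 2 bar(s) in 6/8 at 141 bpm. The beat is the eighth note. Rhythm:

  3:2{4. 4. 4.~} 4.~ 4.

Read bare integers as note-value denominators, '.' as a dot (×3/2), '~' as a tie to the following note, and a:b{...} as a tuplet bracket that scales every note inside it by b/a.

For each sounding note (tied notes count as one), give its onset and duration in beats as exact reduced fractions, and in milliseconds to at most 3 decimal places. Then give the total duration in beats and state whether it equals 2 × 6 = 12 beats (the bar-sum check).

1) 0.0ms=0b +851.064ms=2b
2) 851.064ms=2b +851.064ms=2b
3) 1702.128ms=4b +3404.255ms=8b
Σ=12b of 12 (141bpm 6/8) — PASS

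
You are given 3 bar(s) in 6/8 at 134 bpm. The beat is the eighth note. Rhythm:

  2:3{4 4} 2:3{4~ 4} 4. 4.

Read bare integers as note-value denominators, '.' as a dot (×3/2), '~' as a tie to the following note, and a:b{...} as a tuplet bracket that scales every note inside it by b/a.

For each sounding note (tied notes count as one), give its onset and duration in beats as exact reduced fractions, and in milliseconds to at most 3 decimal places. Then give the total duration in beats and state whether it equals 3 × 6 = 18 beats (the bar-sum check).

1) 0.0ms=0b +1343.284ms=3b
2) 1343.284ms=3b +1343.284ms=3b
3) 2686.567ms=6b +2686.567ms=6b
4) 5373.134ms=12b +1343.284ms=3b
5) 6716.418ms=15b +1343.284ms=3b
Σ=18b of 18 (134bpm 6/8) — PASS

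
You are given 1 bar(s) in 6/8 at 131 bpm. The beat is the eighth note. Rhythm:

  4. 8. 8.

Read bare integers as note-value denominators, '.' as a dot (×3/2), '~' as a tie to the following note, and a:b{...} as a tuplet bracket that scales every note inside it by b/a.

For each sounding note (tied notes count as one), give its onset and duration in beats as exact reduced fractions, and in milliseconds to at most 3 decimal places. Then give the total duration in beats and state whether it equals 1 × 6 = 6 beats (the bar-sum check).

1) 0.0ms=0b +1374.046ms=3b
2) 1374.046ms=3b +687.023ms=3/2b
3) 2061.069ms=9/2b +687.023ms=3/2b
Σ=6b of 6 (131bpm 6/8) — PASS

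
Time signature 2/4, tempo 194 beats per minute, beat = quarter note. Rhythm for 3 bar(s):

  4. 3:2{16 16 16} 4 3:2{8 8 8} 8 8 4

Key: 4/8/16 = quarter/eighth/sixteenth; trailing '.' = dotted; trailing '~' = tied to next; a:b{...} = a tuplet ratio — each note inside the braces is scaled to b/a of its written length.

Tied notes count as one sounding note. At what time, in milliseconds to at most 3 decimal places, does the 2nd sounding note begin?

1. 0.0ms @ 0 + 463.918ms (3/2)
2. 463.918ms @ 3/2 + 51.546ms (1/6)
3. 515.464ms @ 5/3 + 51.546ms (1/6)
4. 567.01ms @ 11/6 + 51.546ms (1/6)
5. 618.557ms @ 2 + 309.278ms (1)
6. 927.835ms @ 3 + 103.093ms (1/3)
7. 1030.928ms @ 10/3 + 103.093ms (1/3)
8. 1134.021ms @ 11/3 + 103.093ms (1/3)
9. 1237.113ms @ 4 + 154.639ms (1/2)
10. 1391.753ms @ 9/2 + 154.639ms (1/2)
11. 1546.392ms @ 5 + 309.278ms (1)

note 2 onset = 3/2b = 463.918ms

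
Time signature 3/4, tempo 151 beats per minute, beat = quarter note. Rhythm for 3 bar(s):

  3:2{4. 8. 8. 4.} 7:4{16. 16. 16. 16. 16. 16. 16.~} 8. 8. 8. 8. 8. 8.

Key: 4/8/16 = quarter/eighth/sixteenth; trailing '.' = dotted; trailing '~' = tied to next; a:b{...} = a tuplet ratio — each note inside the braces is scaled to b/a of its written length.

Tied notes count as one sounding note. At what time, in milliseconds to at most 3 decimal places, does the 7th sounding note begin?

1. 0.0ms @ 0 + 397.351ms (1)
2. 397.351ms @ 1 + 198.675ms (1/2)
3. 596.026ms @ 3/2 + 198.675ms (1/2)
4. 794.702ms @ 2 + 397.351ms (1)
5. 1192.053ms @ 3 + 85.147ms (3/14)
6. 1277.2ms @ 45/14 + 85.147ms (3/14)
7. 1362.346ms @ 24/7 + 85.147ms (3/14)
8. 1447.493ms @ 51/14 + 85.147ms (3/14)
9. 1532.64ms @ 27/7 + 85.147ms (3/14)
10. 1617.786ms @ 57/14 + 85.147ms (3/14)
11. 1702.933ms @ 30/7 + 383.16ms (27/28)
12. 2086.093ms @ 21/4 + 298.013ms (3/4)
13. 2384.106ms @ 6 + 298.013ms (3/4)
14. 2682.119ms @ 27/4 + 298.013ms (3/4)
15. 2980.132ms @ 15/2 + 298.013ms (3/4)
16. 3278.146ms @ 33/4 + 298.013ms (3/4)

note 7 onset = 24/7b = 1362.346ms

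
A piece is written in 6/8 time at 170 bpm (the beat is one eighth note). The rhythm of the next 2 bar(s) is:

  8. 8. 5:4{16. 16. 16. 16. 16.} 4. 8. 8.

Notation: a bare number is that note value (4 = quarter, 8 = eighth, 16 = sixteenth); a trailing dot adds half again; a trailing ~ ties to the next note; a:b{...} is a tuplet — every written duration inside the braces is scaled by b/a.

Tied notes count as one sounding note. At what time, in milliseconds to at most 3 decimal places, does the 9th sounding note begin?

note 9 onset = 9b = 3176.471ms

1. 0.0ms @ 0 + 529.412ms (3/2)
2. 529.412ms @ 3/2 + 529.412ms (3/2)
3. 1058.824ms @ 3 + 211.765ms (3/5)
4. 1270.588ms @ 18/5 + 211.765ms (3/5)
5. 1482.353ms @ 21/5 + 211.765ms (3/5)
6. 1694.118ms @ 24/5 + 211.765ms (3/5)
7. 1905.882ms @ 27/5 + 211.765ms (3/5)
8. 2117.647ms @ 6 + 1058.824ms (3)
9. 3176.471ms @ 9 + 529.412ms (3/2)
10. 3705.882ms @ 21/2 + 529.412ms (3/2)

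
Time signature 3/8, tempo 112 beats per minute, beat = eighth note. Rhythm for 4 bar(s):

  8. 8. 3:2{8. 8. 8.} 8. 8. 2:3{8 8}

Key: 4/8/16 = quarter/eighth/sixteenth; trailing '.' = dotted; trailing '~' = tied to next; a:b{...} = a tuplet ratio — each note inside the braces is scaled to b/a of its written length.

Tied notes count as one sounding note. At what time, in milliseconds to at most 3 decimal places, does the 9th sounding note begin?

note 9 onset = 21/2b = 5625.0ms

1. 0.0ms @ 0 + 803.571ms (3/2)
2. 803.571ms @ 3/2 + 803.571ms (3/2)
3. 1607.143ms @ 3 + 535.714ms (1)
4. 2142.857ms @ 4 + 535.714ms (1)
5. 2678.571ms @ 5 + 535.714ms (1)
6. 3214.286ms @ 6 + 803.571ms (3/2)
7. 4017.857ms @ 15/2 + 803.571ms (3/2)
8. 4821.429ms @ 9 + 803.571ms (3/2)
9. 5625.0ms @ 21/2 + 803.571ms (3/2)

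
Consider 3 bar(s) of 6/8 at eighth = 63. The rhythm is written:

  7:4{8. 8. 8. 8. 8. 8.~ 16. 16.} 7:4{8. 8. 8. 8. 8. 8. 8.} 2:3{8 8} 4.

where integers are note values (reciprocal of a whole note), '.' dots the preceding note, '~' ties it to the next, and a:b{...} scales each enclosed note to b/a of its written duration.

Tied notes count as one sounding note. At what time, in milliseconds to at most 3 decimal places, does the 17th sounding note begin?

1. 0.0ms @ 0 + 816.327ms (6/7)
2. 816.327ms @ 6/7 + 816.327ms (6/7)
3. 1632.653ms @ 12/7 + 816.327ms (6/7)
4. 2448.98ms @ 18/7 + 816.327ms (6/7)
5. 3265.306ms @ 24/7 + 816.327ms (6/7)
6. 4081.633ms @ 30/7 + 1224.49ms (9/7)
7. 5306.122ms @ 39/7 + 408.163ms (3/7)
8. 5714.286ms @ 6 + 816.327ms (6/7)
9. 6530.612ms @ 48/7 + 816.327ms (6/7)
10. 7346.939ms @ 54/7 + 816.327ms (6/7)
11. 8163.265ms @ 60/7 + 816.327ms (6/7)
12. 8979.592ms @ 66/7 + 816.327ms (6/7)
13. 9795.918ms @ 72/7 + 816.327ms (6/7)
14. 10612.245ms @ 78/7 + 816.327ms (6/7)
15. 11428.571ms @ 12 + 1428.571ms (3/2)
16. 12857.143ms @ 27/2 + 1428.571ms (3/2)
17. 14285.714ms @ 15 + 2857.143ms (3)

note 17 onset = 15b = 14285.714ms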